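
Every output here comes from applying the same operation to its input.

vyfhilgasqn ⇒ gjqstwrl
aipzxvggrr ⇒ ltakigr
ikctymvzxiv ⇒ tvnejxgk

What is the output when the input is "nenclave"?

ypynw

The rule is to shift every letter 11 places forward in the alphabet (wrapping around), then delete the last 3 characters.
"nenclave" → "ypynwlgp" → "ypynw".
(Check on "vyfhilgasqn": → "gjqstwrldby" → "gjqstwrl" ✓)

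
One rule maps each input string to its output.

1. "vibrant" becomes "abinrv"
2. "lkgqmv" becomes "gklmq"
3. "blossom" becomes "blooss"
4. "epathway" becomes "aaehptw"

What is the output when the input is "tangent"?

aegnnt

What's happening: delete the last character, then sort the characters into alphabetical order.
Working it through for "tangent": intermediate "tangen", final "aegnnt".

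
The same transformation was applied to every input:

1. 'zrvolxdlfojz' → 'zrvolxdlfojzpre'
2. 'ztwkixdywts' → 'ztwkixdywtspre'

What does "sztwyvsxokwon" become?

Rule — append "pre".
On "sztwyvsxokwon" that produces "sztwyvsxokwonpre".

sztwyvsxokwonpre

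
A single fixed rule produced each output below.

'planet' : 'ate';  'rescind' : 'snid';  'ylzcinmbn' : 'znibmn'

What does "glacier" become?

aeir

The transformation: swap each adjacent pair of characters (1↔2, 3↔4, ...), then delete the first 3 characters.
Starting from "glacier": after the first operation, "lgcaeir"; after the second, "aeir".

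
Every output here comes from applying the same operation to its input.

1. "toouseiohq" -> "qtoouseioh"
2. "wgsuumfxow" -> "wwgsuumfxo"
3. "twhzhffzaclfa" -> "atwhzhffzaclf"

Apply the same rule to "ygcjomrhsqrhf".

fygcjomrhsqrh

Looking at the pairs, the operation is to move the last character to the front.
Applying that to "ygcjomrhsqrhf" gives "fygcjomrhsqrh".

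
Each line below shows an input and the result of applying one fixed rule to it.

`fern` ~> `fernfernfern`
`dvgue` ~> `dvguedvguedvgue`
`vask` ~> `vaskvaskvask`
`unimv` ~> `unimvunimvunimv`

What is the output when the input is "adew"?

adewadewadew

The transformation: write the whole string 3 times in a row.
Applying that to "adew" gives "adewadewadew".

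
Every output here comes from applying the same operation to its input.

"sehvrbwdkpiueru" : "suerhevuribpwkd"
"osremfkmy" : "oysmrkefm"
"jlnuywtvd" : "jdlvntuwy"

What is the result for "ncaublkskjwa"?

nacwajukbslk

Looking at the pairs, the operation is to take characters alternately from the front and the back (1st, last, 2nd, 2nd-last, ...).
So "ncaublkskjwa" becomes "nacwajukbslk".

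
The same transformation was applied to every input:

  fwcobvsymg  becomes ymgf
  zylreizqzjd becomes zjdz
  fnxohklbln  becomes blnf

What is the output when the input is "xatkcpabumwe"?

The pattern: move the first character to the end, then keep only the last 4 characters.
For "xatkcpabumwe" the result is "mwex".

mwex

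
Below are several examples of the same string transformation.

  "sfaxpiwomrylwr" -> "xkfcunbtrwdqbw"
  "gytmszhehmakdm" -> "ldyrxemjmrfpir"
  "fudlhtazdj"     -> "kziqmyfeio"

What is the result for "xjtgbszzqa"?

The pattern: shift every letter 5 places forward in the alphabet (wrapping around).
Doing the same to "xjtgbszzqa": "coylgxeevf".

coylgxeevf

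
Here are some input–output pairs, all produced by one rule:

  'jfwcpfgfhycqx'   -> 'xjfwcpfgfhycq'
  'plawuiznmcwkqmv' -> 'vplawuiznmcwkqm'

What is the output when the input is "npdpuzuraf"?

Each output is the input with this applied: move the last character to the front.
"npdpuzuraf" → "fnpdpuzura".

fnpdpuzura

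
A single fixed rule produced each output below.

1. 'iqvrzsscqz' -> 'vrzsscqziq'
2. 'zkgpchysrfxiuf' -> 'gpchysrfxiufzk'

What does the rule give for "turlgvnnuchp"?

The transformation: move the first 2 characters to the end (rotate left by 2).
For "turlgvnnuchp" the result is "rlgvnnuchptu".

rlgvnnuchptu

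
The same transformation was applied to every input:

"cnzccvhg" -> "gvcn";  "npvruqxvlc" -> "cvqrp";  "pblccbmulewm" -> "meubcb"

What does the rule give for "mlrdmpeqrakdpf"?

fdaqpdl

The transformation: keep every other character starting from the second (positions 2nd, 4th, 6th, ...), then reverse the string.
Applying both steps to "mlrdmpeqrakdpf": "ldpqadf", then "fdaqpdl".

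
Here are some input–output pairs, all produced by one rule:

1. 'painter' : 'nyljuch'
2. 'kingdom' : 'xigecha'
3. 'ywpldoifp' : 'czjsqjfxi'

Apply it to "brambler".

fylvlugv

What's happening: move the last 3 characters to the front (rotate right by 3), then shift every letter 6 places backward in the alphabet (wrapping around).
On "brambler" that produces "fylvlugv".
(Check on "ywpldoifp": → "ifpywpldo" → "czjsqjfxi" ✓)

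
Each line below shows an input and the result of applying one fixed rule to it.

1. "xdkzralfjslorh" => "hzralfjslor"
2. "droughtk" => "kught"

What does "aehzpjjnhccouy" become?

yzpjjnhccou

The transformation: delete the first 3 characters, then move the last character to the front.
Applying both steps to "aehzpjjnhccouy": "zpjjnhccouy", then "yzpjjnhccou".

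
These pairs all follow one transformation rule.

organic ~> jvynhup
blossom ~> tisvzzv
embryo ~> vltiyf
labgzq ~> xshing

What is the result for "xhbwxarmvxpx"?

eeoidehytcew

The pattern: shift every letter 7 places forward in the alphabet (wrapping around), then move the last character to the front.
For "xhbwxarmvxpx", step one produces "eoidehytcewe"; step two turns that into "eeoidehytcew".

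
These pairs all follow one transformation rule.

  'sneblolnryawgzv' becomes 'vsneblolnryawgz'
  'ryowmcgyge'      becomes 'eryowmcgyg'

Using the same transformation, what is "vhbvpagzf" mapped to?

In each case the input is transformed by: move the last character to the front.
"vhbvpagzf" → "fvhbvpagz".

fvhbvpagz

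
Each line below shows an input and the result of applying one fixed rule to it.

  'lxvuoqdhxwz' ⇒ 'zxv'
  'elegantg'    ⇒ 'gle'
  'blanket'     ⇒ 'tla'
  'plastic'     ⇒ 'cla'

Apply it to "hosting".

gos

The pattern: swap the first and last characters, then keep only the first 3 characters.
"hosting" → "gostinh" → "gos".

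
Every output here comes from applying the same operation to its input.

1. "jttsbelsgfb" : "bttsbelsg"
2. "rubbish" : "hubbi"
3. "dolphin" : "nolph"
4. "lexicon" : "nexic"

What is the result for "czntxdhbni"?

The rule is to swap the first and last characters, then delete the last 2 characters.
On "czntxdhbni": the first step gives "izntxdhbnc", and the second then gives "izntxdhb".

izntxdhb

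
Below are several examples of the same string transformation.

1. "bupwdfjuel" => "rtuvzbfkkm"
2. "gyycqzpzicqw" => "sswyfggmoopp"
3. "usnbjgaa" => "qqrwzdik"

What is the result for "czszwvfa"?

In each case the input is transformed by: sort the characters into alphabetical order, then shift every letter 10 places backward in the alphabet (wrapping around).
Applying both steps to "czszwvfa": "acfsvwzz", then "qsvilmpp".

qsvilmpp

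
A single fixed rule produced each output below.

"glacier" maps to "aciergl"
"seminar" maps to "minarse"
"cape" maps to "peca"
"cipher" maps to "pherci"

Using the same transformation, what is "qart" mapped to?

Each output is the input with this applied: move the first 2 characters to the end (rotate left by 2).
"qart" → "rtqa".

rtqa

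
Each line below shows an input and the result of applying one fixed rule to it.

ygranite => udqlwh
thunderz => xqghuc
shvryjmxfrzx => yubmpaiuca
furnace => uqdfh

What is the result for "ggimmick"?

What's happening: shift every letter 3 places forward in the alphabet (wrapping around), then delete the first 2 characters.
Applying both steps to "ggimmick": "jjlpplfn", then "lpplfn".

lpplfn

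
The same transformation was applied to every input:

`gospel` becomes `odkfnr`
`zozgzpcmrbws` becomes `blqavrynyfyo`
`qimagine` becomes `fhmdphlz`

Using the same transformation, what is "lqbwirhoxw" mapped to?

qgnwvkpavh

In each case the input is transformed by: swap the front and back halves of the string, then shift every letter 1 place backward in the alphabet (wrapping around).
On "lqbwirhoxw": the first step gives "rhoxwlqbwi", and the second then gives "qgnwvkpavh".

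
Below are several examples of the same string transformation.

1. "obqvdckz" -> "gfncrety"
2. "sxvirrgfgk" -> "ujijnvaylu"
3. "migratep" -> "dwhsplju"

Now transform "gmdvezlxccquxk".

The pattern: swap the front and back halves of the string, then shift every letter 3 places forward in the alphabet (wrapping around).
Starting from "gmdvezlxccquxk": after the first operation, "xccquxkgmdvezl"; after the second, "afftxanjpgyhco".

afftxanjpgyhco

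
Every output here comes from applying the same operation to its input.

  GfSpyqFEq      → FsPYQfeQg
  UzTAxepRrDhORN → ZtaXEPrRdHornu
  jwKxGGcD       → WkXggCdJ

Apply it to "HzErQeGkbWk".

ZeRqEgKBwKh

Looking at the pairs, the operation is to move the first character to the end, then flip the case of every letter.
For "HzErQeGkbWk" the result is "ZeRqEgKBwKh".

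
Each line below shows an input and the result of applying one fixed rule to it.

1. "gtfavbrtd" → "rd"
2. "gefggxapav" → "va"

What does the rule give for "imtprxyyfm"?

mf

The pattern: swap each adjacent pair of characters (1↔2, 3↔4, ...), then keep only the last 2 characters.
For "imtprxyyfm" the result is "mf".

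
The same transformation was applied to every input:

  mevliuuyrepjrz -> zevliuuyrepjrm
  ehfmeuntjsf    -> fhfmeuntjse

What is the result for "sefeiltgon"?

The transformation: swap the first and last characters.
Doing the same to "sefeiltgon": "nefeiltgos".

nefeiltgos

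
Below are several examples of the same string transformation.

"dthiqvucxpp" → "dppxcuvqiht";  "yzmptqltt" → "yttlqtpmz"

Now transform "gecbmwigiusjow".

Rule — reverse the string, then move the last character to the front.
For "gecbmwigiusjow", step one produces "wojsuigiwmbceg"; step two turns that into "gwojsuigiwmbce".
(Check on "dthiqvucxpp": → "ppxcuvqihtd" → "dppxcuvqiht" ✓)

gwojsuigiwmbce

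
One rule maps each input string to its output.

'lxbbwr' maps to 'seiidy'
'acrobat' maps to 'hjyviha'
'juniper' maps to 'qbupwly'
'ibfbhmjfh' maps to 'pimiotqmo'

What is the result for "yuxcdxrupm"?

Rule — shift every letter 7 places forward in the alphabet (wrapping around).
For "yuxcdxrupm" the result is "fbejkeybwt".

fbejkeybwt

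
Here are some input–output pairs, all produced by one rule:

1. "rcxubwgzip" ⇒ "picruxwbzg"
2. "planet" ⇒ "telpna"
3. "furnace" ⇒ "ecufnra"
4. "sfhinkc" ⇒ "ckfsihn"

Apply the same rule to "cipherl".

lrichpe

Looking at the pairs, the operation is to move the last 2 characters to the front (rotate right by 2), then swap each adjacent pair of characters (1↔2, 3↔4, ...).
On "cipherl" that produces "lrichpe".
(Check on "furnace": → "cefurna" → "ecufnra" ✓)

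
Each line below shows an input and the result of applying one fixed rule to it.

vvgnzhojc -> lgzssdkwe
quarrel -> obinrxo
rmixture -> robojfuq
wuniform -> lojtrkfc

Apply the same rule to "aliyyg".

Rule — shift every letter 3 places backward in the alphabet (wrapping around), then move the last 3 characters to the front (rotate right by 3).
Applying both steps to "aliyyg": "xifvvd", then "vvdxif".

vvdxif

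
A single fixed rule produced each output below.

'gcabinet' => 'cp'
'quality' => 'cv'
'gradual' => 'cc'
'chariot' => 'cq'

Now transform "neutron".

wq

What's happening: keep one character in every 3, starting at position 3 (positions 3rd, 6th, 9th, ...), then shift every letter 2 places forward in the alphabet (wrapping around).
Working it through for "neutron": intermediate "uo", final "wq".
(Check on "gcabinet": → "an" → "cp" ✓)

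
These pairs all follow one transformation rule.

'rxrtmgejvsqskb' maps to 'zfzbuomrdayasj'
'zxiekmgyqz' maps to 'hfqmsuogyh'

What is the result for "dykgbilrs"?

lgsojqtza

Looking at the pairs, the operation is to shift every letter 8 places forward in the alphabet (wrapping around).
Applying that to "dykgbilrs" gives "lgsojqtza".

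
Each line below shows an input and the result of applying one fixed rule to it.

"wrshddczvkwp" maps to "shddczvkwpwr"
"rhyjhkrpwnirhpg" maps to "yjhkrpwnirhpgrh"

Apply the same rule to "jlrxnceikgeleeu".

rxnceikgeleeujl

What's happening: move the first 2 characters to the end (rotate left by 2).
So "jlrxnceikgeleeu" becomes "rxnceikgeleeujl".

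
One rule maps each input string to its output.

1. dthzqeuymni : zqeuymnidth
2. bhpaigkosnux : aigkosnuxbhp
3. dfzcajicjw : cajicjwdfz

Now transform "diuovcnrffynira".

ovcnrffyniradiu

The transformation: move the first 3 characters to the end (rotate left by 3).
On "diuovcnrffynira" that produces "ovcnrffyniradiu".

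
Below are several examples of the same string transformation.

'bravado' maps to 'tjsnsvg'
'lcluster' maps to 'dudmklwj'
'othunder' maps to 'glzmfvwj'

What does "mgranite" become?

eyjsfalw

Rule — shift every letter 8 places backward in the alphabet (wrapping around).
On "mgranite" that produces "eyjsfalw".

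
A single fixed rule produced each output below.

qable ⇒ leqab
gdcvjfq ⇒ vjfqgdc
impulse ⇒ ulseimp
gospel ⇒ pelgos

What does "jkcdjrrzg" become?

djrrzgjkc

What's happening: move the first 3 characters to the end (rotate left by 3).
On "jkcdjrrzg" that produces "djrrzgjkc".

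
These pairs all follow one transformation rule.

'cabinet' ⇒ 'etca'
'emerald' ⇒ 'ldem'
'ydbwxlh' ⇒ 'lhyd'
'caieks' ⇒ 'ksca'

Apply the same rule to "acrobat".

atac

The transformation: move the first 2 characters to the end (rotate left by 2), then keep only the last 4 characters.
"acrobat" → "robatac" → "atac".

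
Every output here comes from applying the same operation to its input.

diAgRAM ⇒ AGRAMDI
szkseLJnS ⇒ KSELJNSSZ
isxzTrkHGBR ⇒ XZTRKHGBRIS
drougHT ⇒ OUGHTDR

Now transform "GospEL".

SPELGO

The transformation: move the first 2 characters to the end (rotate left by 2), then convert every letter to uppercase.
Applying both steps to "GospEL": "spELGo", then "SPELGO".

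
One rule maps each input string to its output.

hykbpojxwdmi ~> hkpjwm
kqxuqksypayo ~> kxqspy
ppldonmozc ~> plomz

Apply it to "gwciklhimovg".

Each output is the input with this applied: keep every other character starting from the first (positions 1st, 3rd, 5th, ...).
On "gwciklhimovg" that produces "gckhmv".

gckhmv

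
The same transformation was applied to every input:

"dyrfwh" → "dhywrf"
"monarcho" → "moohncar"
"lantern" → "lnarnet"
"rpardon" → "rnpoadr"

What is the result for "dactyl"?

dlayct

The pattern: take characters alternately from the front and the back (1st, last, 2nd, 2nd-last, ...).
Applying that to "dactyl" gives "dlayct".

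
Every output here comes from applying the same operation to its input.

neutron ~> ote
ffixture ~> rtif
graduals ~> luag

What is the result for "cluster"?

The rule is to reverse the string, then keep every other character starting from the second (positions 2nd, 4th, 6th, ...).
On "cluster": the first step gives "retsulc", and the second then gives "esl".

esl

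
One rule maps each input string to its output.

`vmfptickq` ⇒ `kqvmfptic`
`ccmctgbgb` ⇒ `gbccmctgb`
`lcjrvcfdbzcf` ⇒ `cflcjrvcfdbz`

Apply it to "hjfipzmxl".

xlhjfipzm

In each case the input is transformed by: move the last 2 characters to the front (rotate right by 2).
So "hjfipzmxl" becomes "xlhjfipzm".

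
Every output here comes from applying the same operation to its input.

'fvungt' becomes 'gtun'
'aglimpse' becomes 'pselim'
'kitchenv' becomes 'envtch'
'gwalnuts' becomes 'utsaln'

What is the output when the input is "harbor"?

orrb

The transformation: delete the first 2 characters, then swap the front and back halves of the string.
Working it through for "harbor": intermediate "rbor", final "orrb".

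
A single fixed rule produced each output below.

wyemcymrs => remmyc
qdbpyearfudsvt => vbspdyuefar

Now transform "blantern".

raent

The rule is to take characters alternately from the front and the back (1st, last, 2nd, 2nd-last, ...), then delete the first 3 characters.
On "blantern" that produces "raent".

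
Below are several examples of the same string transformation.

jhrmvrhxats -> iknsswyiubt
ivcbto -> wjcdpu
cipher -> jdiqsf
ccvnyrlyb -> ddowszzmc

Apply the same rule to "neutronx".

In each case the input is transformed by: swap each adjacent pair of characters (1↔2, 3↔4, ...), then shift every letter 1 place forward in the alphabet (wrapping around).
On "neutronx" that produces "fouvpsyo".

fouvpsyo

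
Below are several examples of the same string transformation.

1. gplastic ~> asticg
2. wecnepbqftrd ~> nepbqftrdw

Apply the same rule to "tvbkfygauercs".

Each output is the input with this applied: move the first 3 characters to the end (rotate left by 3), then delete the last 2 characters.
Working it through for "tvbkfygauercs": intermediate "kfygauercstvb", final "kfygauercst".

kfygauercst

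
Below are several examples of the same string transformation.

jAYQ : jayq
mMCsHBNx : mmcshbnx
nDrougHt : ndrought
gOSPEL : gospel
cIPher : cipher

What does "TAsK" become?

In each case the input is transformed by: convert every letter to lowercase.
So "TAsK" becomes "task".

task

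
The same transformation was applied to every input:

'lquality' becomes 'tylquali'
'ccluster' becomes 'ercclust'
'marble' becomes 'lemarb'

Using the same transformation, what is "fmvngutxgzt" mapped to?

ztfmvngutxg

The pattern: move the last 2 characters to the front (rotate right by 2).
On "fmvngutxgzt" that produces "ztfmvngutxg".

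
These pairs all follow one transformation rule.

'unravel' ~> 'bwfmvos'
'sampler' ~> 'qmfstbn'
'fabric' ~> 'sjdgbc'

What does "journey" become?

sofzkpv

What's happening: move the first 3 characters to the end (rotate left by 3), then shift every letter 1 place forward in the alphabet (wrapping around).
For "journey", step one produces "rneyjou"; step two turns that into "sofzkpv".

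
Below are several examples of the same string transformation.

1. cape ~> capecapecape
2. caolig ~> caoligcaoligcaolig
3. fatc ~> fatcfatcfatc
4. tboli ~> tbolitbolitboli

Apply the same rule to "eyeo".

Looking at the pairs, the operation is to write the whole string 3 times in a row.
Applying that to "eyeo" gives "eyeoeyeoeyeo".

eyeoeyeoeyeo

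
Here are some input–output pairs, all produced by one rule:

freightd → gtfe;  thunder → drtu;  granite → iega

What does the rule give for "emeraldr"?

Looking at the pairs, the operation is to keep every other character starting from the first (positions 1st, 3rd, 5th, ...), then move the last 2 characters to the front (rotate right by 2).
Working it through for "emeraldr": intermediate "eead", final "adee".

adee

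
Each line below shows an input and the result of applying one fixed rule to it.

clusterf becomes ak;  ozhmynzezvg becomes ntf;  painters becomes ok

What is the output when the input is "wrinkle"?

What's happening: keep one character in every 3, starting at position 3 (positions 3rd, 6th, 9th, ...), then shift every letter 6 places forward in the alphabet (wrapping around).
On "wrinkle" that produces "or".

or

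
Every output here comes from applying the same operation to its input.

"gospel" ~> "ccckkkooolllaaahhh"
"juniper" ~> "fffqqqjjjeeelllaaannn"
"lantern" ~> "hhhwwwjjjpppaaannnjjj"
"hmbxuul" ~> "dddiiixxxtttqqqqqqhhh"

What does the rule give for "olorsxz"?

kkkhhhkkknnnoootttvvv

The pattern: repeat every character 3 times, then shift every letter 4 places backward in the alphabet (wrapping around).
For "olorsxz", step one produces "ooolllooorrrsssxxxzzz"; step two turns that into "kkkhhhkkknnnoootttvvv".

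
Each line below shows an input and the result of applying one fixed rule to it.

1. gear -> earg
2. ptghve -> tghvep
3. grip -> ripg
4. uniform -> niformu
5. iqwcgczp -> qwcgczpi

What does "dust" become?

ustd

Looking at the pairs, the operation is to move the first character to the end.
For "dust" the result is "ustd".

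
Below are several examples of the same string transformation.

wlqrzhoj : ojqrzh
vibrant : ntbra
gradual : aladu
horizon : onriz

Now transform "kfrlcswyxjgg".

ggrlcswyxj

Each output is the input with this applied: delete the first 2 characters, then move the last 2 characters to the front (rotate right by 2).
"kfrlcswyxjgg" → "rlcswyxjgg" → "ggrlcswyxj".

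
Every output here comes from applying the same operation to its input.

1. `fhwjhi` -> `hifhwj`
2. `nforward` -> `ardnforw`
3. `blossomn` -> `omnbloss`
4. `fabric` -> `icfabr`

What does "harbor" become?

The transformation: move the first character to the end, then swap the front and back halves of the string.
For "harbor", step one produces "arborh"; step two turns that into "orharb".
(Check on "blossomn": → "lossomnb" → "omnbloss" ✓)

orharb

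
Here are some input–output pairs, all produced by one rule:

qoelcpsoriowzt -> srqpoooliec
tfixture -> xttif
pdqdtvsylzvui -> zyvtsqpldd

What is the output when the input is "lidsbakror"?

slkidba

In each case the input is transformed by: delete the last 3 characters, then sort the characters into reverse alphabetical order.
On "lidsbakror": the first step gives "lidsbak", and the second then gives "slkidba".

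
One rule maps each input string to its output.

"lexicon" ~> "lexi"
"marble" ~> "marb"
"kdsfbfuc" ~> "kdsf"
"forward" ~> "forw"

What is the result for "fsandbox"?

The transformation: keep only the first 4 characters.
Applying that to "fsandbox" gives "fsan".

fsan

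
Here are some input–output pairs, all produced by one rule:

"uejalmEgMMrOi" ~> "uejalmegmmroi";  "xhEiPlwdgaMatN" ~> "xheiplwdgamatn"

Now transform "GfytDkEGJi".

The rule is to convert every letter to lowercase.
For "GfytDkEGJi" the result is "gfytdkegji".

gfytdkegji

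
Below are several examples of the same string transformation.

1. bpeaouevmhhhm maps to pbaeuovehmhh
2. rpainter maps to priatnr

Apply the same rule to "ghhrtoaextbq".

hgrhoteatxq

Looking at the pairs, the operation is to swap each adjacent pair of characters (1↔2, 3↔4, ...), then delete the last character.
For "ghhrtoaextbq", step one produces "hgrhoteatxqb"; step two turns that into "hgrhoteatxq".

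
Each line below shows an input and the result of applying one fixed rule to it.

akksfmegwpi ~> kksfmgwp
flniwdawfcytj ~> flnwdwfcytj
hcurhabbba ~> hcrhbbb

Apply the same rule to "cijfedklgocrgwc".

The transformation: remove every vowel.
So "cijfedklgocrgwc" becomes "cjfdklgcrgwc".

cjfdklgcrgwc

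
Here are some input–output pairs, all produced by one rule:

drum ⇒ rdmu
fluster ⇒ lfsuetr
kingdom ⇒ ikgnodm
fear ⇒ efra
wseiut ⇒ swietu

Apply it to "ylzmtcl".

lymzctl

Rule — swap each adjacent pair of characters (1↔2, 3↔4, ...).
Doing the same to "ylzmtcl": "lymzctl".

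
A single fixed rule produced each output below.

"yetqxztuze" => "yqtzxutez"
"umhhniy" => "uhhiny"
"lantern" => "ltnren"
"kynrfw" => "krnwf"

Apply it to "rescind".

rcsnid

Looking at the pairs, the operation is to swap each adjacent pair of characters (1↔2, 3↔4, ...), then delete the first character.
Starting from "rescind": after the first operation, "ercsnid"; after the second, "rcsnid".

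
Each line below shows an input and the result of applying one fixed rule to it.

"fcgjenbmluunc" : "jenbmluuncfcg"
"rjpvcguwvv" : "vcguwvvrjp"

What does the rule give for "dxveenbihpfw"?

Looking at the pairs, the operation is to move the first 3 characters to the end (rotate left by 3).
For "dxveenbihpfw" the result is "eenbihpfwdxv".

eenbihpfwdxv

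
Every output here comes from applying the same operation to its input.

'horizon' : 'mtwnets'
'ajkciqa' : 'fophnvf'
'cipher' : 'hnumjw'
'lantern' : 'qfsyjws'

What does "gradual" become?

lwfizfq

The pattern: shift every letter 5 places forward in the alphabet (wrapping around).
"gradual" → "lwfizfq".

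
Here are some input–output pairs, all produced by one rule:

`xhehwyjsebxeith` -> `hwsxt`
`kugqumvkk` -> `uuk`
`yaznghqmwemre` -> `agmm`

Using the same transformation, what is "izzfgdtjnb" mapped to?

Looking at the pairs, the operation is to keep one character in every 3, starting at position 2 (positions 2nd, 5th, 8th, ...).
So "izzfgdtjnb" becomes "zgj".

zgj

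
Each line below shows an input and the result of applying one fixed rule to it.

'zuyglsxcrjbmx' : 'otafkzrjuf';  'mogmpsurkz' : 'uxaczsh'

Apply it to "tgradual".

ilcit

The pattern: delete the first 3 characters, then shift every letter 8 places forward in the alphabet (wrapping around).
Starting from "tgradual": after the first operation, "adual"; after the second, "ilcit".
(Check on "zuyglsxcrjbmx": → "glsxcrjbmx" → "otafkzrjuf" ✓)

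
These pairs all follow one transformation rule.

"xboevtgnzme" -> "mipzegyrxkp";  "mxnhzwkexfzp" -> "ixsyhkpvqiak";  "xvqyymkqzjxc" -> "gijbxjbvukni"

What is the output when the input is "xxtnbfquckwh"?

The transformation: swap each adjacent pair of characters (1↔2, 3↔4, ...), then shift every letter 11 places forward in the alphabet (wrapping around).
Starting from "xxtnbfquckwh": after the first operation, "xxntfbuqkchw"; after the second, "iiyeqmfbvnsh".

iiyeqmfbvnsh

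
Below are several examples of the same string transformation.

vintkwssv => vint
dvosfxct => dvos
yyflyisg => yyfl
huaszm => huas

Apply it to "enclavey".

What's happening: keep only the first 4 characters.
Applying that to "enclavey" gives "encl".

encl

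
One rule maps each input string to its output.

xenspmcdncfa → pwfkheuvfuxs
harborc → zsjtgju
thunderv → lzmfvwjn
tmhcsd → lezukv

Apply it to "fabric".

xstjau

The rule is to shift every letter 8 places backward in the alphabet (wrapping around).
On "fabric" that produces "xstjau".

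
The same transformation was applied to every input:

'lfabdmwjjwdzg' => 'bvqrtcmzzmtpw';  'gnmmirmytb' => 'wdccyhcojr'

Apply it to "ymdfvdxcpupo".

octvltnsfkfe

In each case the input is transformed by: shift every letter 10 places backward in the alphabet (wrapping around).
On "ymdfvdxcpupo" that produces "octvltnsfkfe".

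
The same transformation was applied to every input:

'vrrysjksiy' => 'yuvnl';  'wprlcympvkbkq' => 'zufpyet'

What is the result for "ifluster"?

Each output is the input with this applied: keep every other character starting from the first (positions 1st, 3rd, 5th, ...), then shift every letter 3 places forward in the alphabet (wrapping around).
"ifluster" → "ilse" → "lovh".
(Check on "vrrysjksiy": → "vrski" → "yuvnl" ✓)

lovh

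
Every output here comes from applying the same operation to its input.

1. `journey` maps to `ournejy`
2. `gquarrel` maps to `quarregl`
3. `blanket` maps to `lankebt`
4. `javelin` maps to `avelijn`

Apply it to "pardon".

Looking at the pairs, the operation is to swap the first and last characters, then move the first character to the end.
Starting from "pardon": after the first operation, "nardop"; after the second, "ardopn".

ardopn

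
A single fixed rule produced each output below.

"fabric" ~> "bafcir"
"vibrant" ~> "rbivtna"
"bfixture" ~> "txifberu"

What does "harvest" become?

Looking at the pairs, the operation is to reverse the string, then move the first 3 characters to the end (rotate left by 3).
Applying both steps to "harvest": "tsevrah", then "vrahtse".

vrahtse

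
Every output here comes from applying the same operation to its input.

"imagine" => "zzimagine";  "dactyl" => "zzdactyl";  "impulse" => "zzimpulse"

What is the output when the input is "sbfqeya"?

The rule is to prepend "zz".
Doing the same to "sbfqeya": "zzsbfqeya".

zzsbfqeya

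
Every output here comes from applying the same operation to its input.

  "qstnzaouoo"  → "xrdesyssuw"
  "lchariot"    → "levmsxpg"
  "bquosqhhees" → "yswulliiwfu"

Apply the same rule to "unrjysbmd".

vncwfqhyr

The pattern: shift every letter 4 places forward in the alphabet (wrapping around), then move the first 2 characters to the end (rotate left by 2).
Working it through for "unrjysbmd": intermediate "yrvncwfqh", final "vncwfqhyr".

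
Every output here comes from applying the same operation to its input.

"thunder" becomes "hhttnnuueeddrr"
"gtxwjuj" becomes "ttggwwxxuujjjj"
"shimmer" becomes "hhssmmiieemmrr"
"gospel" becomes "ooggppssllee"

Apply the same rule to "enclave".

Each output is the input with this applied: swap each adjacent pair of characters (1↔2, 3↔4, ...), then double every character.
Starting from "enclave": after the first operation, "nelcvae"; after the second, "nneellccvvaaee".

nneellccvvaaee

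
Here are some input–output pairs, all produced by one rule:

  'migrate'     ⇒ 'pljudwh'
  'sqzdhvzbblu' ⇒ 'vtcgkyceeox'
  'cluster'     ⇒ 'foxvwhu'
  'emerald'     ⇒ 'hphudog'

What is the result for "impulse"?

lpsxovh

What's happening: shift every letter 3 places forward in the alphabet (wrapping around).
"impulse" → "lpsxovh".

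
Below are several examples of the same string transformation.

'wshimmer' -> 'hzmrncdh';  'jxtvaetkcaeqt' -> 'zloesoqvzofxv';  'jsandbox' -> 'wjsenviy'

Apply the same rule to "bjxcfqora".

The transformation: move the last 3 characters to the front (rotate right by 3), then shift every letter 5 places backward in the alphabet (wrapping around).
For "bjxcfqora" the result is "jmvwesxal".

jmvwesxal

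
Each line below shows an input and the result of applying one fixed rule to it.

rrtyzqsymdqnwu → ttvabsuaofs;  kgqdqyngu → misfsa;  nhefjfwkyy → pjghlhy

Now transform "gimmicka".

Each output is the input with this applied: delete the last 3 characters, then shift every letter 2 places forward in the alphabet (wrapping around).
"gimmicka" → "gimmi" → "ikook".
(Check on "kgqdqyngu": → "kgqdqy" → "misfsa" ✓)

ikook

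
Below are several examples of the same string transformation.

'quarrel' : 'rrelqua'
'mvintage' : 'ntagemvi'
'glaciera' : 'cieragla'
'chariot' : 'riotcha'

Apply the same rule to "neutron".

In each case the input is transformed by: move the first 3 characters to the end (rotate left by 3).
Doing the same to "neutron": "tronneu".

tronneu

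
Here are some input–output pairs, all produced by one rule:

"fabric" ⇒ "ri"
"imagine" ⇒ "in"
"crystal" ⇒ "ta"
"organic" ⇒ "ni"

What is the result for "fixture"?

ur

The pattern: move the last 3 characters to the front (rotate right by 3), then keep only the first 2 characters.
Starting from "fixture": after the first operation, "urefixt"; after the second, "ur".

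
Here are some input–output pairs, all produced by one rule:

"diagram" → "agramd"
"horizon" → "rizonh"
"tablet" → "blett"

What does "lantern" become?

nternl

Each output is the input with this applied: move the first character to the end, then delete the first character.
Working it through for "lantern": intermediate "anternl", final "nternl".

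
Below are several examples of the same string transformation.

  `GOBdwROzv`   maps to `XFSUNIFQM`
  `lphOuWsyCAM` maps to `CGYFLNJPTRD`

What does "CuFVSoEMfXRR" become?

Rule — shift every letter 9 places backward in the alphabet (wrapping around), then convert every letter to uppercase.
Starting from "CuFVSoEMfXRR": after the first operation, "TlWMJfVDwOII"; after the second, "TLWMJFVDWOII".

TLWMJFVDWOII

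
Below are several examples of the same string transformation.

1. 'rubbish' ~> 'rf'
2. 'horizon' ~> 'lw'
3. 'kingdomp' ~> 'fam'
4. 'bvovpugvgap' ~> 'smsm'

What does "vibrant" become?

The transformation: keep one character in every 3, starting at position 2 (positions 2nd, 5th, 8th, ...), then shift every letter 3 places backward in the alphabet (wrapping around).
Working it through for "vibrant": intermediate "ia", final "fx".

fx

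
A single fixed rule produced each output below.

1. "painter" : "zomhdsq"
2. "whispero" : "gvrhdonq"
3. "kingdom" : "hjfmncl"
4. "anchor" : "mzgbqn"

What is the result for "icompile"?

Looking at the pairs, the operation is to swap each adjacent pair of characters (1↔2, 3↔4, ...), then shift every letter 1 place backward in the alphabet (wrapping around).
For "icompile", step one produces "cimoipel"; step two turns that into "bhlnhodk".

bhlnhodk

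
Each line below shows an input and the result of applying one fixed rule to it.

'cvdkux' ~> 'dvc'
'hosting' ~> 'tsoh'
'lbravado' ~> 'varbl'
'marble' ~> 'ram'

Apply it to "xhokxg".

The rule is to reverse the string, then delete the first 3 characters.
Applying both steps to "xhokxg": "gxkohx", then "ohx".

ohx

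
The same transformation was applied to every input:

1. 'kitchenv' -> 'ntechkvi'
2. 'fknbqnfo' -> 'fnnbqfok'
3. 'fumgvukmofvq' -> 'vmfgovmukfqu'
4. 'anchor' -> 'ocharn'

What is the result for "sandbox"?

In each case the input is transformed by: take characters alternately from the front and the back (1st, last, 2nd, 2nd-last, ...), then move the first 3 characters to the end (rotate left by 3).
Doing the same to "sandbox": "onbdsxa".
(Check on "kitchenv": → "kvintech" → "ntechkvi" ✓)

onbdsxa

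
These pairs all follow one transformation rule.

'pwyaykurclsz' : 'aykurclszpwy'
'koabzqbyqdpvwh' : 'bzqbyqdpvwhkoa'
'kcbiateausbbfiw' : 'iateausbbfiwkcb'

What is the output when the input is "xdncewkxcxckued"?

In each case the input is transformed by: move the first 3 characters to the end (rotate left by 3).
So "xdncewkxcxckued" becomes "cewkxcxckuedxdn".

cewkxcxckuedxdn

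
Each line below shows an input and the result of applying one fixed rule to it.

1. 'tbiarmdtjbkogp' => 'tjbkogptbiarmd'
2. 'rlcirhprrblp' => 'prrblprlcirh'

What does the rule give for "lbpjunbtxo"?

nbtxolbpju

The rule is to swap the front and back halves of the string.
So "lbpjunbtxo" becomes "nbtxolbpju".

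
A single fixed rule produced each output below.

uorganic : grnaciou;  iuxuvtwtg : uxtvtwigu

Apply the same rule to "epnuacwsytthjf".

In each case the input is transformed by: move the first 2 characters to the end (rotate left by 2), then swap each adjacent pair of characters (1↔2, 3↔4, ...).
Working it through for "epnuacwsytthjf": intermediate "nuacwsytthjfep", final "uncaswtyhtfjpe".

uncaswtyhtfjpe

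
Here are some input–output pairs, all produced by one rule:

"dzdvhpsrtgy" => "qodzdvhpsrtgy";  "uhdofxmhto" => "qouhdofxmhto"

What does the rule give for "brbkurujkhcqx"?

The transformation: prepend "qo".
"brbkurujkhcqx" → "qobrbkurujkhcqx".

qobrbkurujkhcqx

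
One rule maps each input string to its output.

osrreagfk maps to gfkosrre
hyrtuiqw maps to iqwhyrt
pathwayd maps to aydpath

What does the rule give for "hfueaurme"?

rmehfuea

The rule is to move the last 3 characters to the front (rotate right by 3), then delete the last character.
"hfueaurme" → "rmehfueau" → "rmehfuea".
(Check on "osrreagfk": → "gfkosrrea" → "gfkosrre" ✓)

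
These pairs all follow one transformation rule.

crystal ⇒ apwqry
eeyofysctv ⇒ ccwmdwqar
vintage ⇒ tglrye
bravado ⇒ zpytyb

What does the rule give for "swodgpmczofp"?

The rule is to delete the last character, then shift every letter 2 places backward in the alphabet (wrapping around).
So "swodgpmczofp" becomes "qumbenkaxmd".

qumbenkaxmd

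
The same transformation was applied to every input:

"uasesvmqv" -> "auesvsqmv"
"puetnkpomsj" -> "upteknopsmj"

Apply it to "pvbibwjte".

vpibwbtje

Each output is the input with this applied: swap each adjacent pair of characters (1↔2, 3↔4, ...).
"pvbibwjte" → "vpibwbtje".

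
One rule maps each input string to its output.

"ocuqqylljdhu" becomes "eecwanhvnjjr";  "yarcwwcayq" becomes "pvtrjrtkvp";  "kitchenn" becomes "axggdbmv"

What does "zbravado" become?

otwhsukt

Each output is the input with this applied: shift every letter 7 places backward in the alphabet (wrapping around), then swap the front and back halves of the string.
Working it through for "zbravado": intermediate "suktotwh", final "otwhsukt".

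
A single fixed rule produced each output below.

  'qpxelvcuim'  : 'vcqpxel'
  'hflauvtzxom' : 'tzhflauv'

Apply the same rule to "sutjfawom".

Rule — delete the last 3 characters, then move the last 2 characters to the front (rotate right by 2).
"sutjfawom" → "sutjfa" → "fasutj".

fasutj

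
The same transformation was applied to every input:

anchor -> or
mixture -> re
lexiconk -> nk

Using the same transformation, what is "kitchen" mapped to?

en

Each output is the input with this applied: keep only the last 2 characters.
For "kitchen" the result is "en".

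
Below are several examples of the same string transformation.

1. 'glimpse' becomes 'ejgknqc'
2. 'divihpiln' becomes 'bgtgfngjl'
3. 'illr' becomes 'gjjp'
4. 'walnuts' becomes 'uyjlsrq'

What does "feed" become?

dccb

Each output is the input with this applied: shift every letter 2 places backward in the alphabet (wrapping around).
"feed" → "dccb".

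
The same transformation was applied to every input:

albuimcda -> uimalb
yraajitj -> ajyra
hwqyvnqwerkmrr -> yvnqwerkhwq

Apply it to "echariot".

Rule — delete the last 3 characters, then move the first 3 characters to the end (rotate left by 3).
"echariot" → "arech".
(Check on "hwqyvnqwerkmrr": → "hwqyvnqwerk" → "yvnqwerkhwq" ✓)

arech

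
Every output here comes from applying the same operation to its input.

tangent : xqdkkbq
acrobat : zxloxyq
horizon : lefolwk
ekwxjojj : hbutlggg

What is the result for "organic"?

olxdfkz

Each output is the input with this applied: shift every letter 3 places backward in the alphabet (wrapping around), then swap each adjacent pair of characters (1↔2, 3↔4, ...).
On "organic" that produces "olxdfkz".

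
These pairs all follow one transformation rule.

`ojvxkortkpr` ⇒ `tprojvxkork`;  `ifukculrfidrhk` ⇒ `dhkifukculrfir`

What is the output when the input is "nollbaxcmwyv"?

The rule is to move the last 3 characters to the front (rotate right by 3), then swap the first and last characters.
So "nollbaxcmwyv" becomes "myvnollbaxcw".
(Check on "ifukculrfidrhk": → "rhkifukculrfid" → "dhkifukculrfir" ✓)

myvnollbaxcw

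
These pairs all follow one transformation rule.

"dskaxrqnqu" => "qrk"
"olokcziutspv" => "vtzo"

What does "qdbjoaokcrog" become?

Looking at the pairs, the operation is to keep one character in every 3, starting at position 3 (positions 3rd, 6th, 9th, ...), then reverse the string.
"qdbjoaokcrog" → "bacg" → "gcab".

gcab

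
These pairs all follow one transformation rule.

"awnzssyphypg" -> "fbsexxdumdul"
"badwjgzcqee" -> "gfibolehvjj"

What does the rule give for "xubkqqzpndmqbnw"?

czgpvveusirvgsb

In each case the input is transformed by: shift every letter 5 places forward in the alphabet (wrapping around).
So "xubkqqzpndmqbnw" becomes "czgpvveusirvgsb".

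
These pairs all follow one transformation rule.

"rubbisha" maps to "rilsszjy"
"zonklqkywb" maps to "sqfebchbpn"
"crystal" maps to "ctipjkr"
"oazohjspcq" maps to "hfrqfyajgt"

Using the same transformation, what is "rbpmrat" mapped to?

Each output is the input with this applied: shift every letter 9 places backward in the alphabet (wrapping around), then move the last character to the front.
On "rbpmrat": the first step gives "isgdirk", and the second then gives "kisgdir".
(Check on "rubbisha": → "ilsszjyr" → "rilsszjy" ✓)

kisgdir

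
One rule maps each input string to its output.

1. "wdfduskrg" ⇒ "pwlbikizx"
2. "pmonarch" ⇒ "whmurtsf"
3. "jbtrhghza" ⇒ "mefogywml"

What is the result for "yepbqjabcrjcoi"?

What's happening: shift every letter 5 places forward in the alphabet (wrapping around), then move the last 3 characters to the front (rotate right by 3).
Starting from "yepbqjabcrjcoi": after the first operation, "djugvofghwohtn"; after the second, "htndjugvofghwo".

htndjugvofghwo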